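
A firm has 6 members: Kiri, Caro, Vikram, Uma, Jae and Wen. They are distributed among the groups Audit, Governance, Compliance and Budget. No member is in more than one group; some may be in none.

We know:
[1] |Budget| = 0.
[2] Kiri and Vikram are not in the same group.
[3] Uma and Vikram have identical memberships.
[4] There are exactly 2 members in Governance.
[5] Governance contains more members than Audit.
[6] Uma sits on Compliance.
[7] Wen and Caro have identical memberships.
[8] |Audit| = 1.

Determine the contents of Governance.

Governance = {Caro, Wen}

From (6): Uma ∈ Compliance.
(1): Budget already has 0, so the rest are out.
(3): Vikram matches Uma: Vikram ∉ Audit.
(3): Vikram matches Uma: Vikram ∉ Governance.
(3): Vikram matches Uma: Vikram ∈ Compliance.
(2): Kiri ∉ Compliance.
Suppose Kiri ∈ Governance: no assignment then satisfies all the clues, so Kiri ∉ Governance.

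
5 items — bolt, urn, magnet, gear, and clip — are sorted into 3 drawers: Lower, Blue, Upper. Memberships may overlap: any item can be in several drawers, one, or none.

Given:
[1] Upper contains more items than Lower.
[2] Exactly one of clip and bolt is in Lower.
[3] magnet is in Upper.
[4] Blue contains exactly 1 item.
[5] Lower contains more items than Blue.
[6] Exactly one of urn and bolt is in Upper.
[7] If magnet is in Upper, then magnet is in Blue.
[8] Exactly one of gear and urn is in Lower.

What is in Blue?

Blue = {magnet}

From (3): magnet ∈ Upper.
(7): magnet ∈ Blue.
(4): Blue already has 1, so the rest are out.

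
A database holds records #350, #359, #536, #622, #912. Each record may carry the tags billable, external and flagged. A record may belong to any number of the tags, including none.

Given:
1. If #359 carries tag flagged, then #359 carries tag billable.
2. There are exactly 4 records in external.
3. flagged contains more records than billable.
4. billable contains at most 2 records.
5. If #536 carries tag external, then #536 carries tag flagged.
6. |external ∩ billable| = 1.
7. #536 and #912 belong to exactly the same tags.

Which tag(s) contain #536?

#536: external, flagged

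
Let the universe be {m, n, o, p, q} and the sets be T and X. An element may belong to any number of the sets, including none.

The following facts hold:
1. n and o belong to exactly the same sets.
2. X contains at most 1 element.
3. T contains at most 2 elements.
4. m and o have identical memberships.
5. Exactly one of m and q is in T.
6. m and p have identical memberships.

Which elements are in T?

T = {q}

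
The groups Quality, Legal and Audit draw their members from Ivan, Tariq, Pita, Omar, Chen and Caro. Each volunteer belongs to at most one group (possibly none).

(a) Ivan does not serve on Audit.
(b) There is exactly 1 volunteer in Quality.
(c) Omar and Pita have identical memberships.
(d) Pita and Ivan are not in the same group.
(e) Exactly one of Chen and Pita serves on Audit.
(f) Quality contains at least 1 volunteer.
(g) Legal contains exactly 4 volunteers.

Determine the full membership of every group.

Quality = {Ivan}; Legal = {Caro, Omar, Pita, Tariq}; Audit = {Chen}

From (a): Ivan ∉ Audit.
Suppose Ivan ∉ Quality: no assignment then satisfies all the clues, so Ivan ∈ Quality.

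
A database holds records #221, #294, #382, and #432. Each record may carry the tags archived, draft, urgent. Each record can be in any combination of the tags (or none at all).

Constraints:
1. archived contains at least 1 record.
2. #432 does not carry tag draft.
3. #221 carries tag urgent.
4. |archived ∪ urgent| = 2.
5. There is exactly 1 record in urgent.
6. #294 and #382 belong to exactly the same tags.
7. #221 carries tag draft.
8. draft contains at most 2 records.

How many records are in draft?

From (2): #432 ∉ draft.
From (3): #221 ∈ urgent.
From (7): #221 ∈ draft.
(5): urgent already has 1, so the rest are out.
Suppose #294 ∈ archived: no assignment then satisfies all the clues, so #294 ∉ archived.

1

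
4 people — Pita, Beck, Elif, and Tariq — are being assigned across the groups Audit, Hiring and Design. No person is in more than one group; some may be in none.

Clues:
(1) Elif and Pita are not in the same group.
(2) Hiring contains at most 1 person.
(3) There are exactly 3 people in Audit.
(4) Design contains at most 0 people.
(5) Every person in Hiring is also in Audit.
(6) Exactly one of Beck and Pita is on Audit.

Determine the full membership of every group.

Audit = {Beck, Elif, Tariq}; Hiring = {}; Design = {}

(4): Design already has 0, so the rest are out.
Suppose Pita ∈ Audit: no assignment then satisfies all the clues, so Pita ∉ Audit.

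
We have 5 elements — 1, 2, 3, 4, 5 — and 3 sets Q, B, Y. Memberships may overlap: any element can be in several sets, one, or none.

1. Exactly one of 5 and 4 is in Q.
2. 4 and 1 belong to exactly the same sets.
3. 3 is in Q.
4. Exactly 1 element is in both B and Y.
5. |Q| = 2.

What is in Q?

Q = {3, 5}

From (3): 3 ∈ Q.
Suppose 1 ∈ Q: no assignment then satisfies all the clues, so 1 ∉ Q.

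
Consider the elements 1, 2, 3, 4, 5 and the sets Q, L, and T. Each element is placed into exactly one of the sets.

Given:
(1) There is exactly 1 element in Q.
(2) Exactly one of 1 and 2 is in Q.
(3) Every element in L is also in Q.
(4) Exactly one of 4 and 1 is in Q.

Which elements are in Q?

Q = {1}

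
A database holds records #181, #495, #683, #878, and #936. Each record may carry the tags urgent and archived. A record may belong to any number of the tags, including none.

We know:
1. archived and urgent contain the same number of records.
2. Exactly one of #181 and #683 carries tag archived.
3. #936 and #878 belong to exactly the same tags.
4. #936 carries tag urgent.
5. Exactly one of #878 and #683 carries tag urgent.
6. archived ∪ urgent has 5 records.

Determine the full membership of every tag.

urgent = {#181, #495, #878, #936}; archived = {#495, #683, #878, #936}

From (4): #936 ∈ urgent.
(3): #878 matches #936: #878 ∈ urgent.
(5) (exactly one): #683 ∉ urgent.
Suppose #181 ∉ urgent: no assignment then satisfies all the clues, so #181 ∈ urgent.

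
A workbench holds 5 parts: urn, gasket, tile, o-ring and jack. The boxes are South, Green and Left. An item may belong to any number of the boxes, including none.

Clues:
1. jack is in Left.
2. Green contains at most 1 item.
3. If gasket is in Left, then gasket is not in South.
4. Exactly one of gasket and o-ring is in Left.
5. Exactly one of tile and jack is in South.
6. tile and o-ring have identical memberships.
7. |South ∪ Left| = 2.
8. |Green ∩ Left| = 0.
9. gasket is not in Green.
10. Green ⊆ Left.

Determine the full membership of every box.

South = {jack}; Green = {}; Left = {gasket, jack}

From (1): jack ∈ Left.
From (9): gasket ∉ Green.
Suppose urn ∈ South: no assignment then satisfies all the clues, so urn ∉ South.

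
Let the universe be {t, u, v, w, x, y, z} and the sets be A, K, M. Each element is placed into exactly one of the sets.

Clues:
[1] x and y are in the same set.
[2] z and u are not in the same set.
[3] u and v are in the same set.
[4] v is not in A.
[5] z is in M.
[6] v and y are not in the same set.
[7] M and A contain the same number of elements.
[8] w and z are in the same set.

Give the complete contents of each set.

A = {x, y}; K = {t, u, v}; M = {w, z}

From (4): v ∉ A.
From (5): z ∈ M.
(2): u ∉ M.
(3): u matches v: u ∉ A.
(3): v matches u: v ∉ M.
(8): w matches z: w ∉ A.
(8): w matches z: w ∉ K.
(8): w matches z: w ∈ M.
Only one set left: u ∈ K.
Only one set left: v ∈ K.
(6): y ∉ K.
Suppose t ∈ A: no assignment then satisfies all the clues, so t ∉ A.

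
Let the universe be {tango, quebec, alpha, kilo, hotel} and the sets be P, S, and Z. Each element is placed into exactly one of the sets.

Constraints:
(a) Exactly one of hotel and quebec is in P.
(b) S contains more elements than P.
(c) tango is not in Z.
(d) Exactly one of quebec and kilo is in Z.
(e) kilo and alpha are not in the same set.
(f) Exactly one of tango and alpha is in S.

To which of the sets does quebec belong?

From (c): tango ∉ Z.
Suppose quebec ∈ P: no assignment then satisfies all the clues, so quebec ∉ P.

quebec: Z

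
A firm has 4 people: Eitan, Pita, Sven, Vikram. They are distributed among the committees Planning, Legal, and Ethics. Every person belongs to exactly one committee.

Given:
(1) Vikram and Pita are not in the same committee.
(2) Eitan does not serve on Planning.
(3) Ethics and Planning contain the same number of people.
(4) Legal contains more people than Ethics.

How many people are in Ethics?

1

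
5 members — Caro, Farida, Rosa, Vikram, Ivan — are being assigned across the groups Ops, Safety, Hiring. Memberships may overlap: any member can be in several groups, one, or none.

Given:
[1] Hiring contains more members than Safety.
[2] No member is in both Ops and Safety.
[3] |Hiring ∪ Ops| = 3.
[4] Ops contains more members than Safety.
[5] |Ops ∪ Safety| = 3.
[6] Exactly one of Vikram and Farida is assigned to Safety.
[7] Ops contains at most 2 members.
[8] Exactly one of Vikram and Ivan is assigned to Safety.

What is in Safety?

Safety = {Vikram}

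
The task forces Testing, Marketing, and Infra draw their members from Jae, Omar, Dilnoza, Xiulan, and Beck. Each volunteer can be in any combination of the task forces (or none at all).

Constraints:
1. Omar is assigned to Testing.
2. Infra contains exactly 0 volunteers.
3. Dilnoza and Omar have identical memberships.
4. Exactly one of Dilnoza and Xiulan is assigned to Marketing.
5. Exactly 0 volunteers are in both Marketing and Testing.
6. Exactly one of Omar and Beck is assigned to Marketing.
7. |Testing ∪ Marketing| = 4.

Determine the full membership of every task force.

Testing = {Dilnoza, Omar}; Marketing = {Beck, Xiulan}; Infra = {}

From (1): Omar ∈ Testing.
(2): Infra already has 0, so the rest are out.
(3): Dilnoza matches Omar: Dilnoza ∈ Testing.
Suppose Jae ∈ Testing: no assignment then satisfies all the clues, so Jae ∉ Testing.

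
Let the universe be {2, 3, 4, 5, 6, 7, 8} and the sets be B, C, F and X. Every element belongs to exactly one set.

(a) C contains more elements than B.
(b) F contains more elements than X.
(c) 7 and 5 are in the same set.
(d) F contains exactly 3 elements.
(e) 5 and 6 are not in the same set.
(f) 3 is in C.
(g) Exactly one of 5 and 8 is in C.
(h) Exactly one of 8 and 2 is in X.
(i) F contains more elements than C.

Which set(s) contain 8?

8: C

From (f): 3 ∈ C.
Suppose 8 ∈ B: no assignment then satisfies all the clues, so 8 ∉ B.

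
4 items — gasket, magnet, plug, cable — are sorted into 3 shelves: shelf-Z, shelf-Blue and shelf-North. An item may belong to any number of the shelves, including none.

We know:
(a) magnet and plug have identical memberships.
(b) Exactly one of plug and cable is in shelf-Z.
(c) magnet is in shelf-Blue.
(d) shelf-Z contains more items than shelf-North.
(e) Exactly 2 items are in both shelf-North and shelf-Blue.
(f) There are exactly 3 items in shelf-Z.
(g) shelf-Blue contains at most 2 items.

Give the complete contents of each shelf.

shelf-Z = {gasket, magnet, plug}; shelf-Blue = {magnet, plug}; shelf-North = {magnet, plug}

From (c): magnet ∈ shelf-Blue.
(a): plug matches magnet: plug ∈ shelf-Blue.
(g): shelf-Blue already has 2, so the rest are out.
Suppose gasket ∉ shelf-Z: no assignment then satisfies all the clues, so gasket ∈ shelf-Z.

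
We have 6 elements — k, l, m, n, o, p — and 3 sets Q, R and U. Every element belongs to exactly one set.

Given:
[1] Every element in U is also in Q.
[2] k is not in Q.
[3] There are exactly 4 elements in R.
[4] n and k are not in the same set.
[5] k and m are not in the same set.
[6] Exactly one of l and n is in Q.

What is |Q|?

2

From (2): k ∉ Q.
(1) contrapositive: k ∉ U.
Only one set left: k ∈ R.
(4): n ∉ R.
(5): m ∉ R.
(3): only 4 candidates remain for R, so all are in.
(6) (exactly one): n ∈ Q.
Suppose m ∉ Q: no assignment then satisfies all the clues, so m ∈ Q.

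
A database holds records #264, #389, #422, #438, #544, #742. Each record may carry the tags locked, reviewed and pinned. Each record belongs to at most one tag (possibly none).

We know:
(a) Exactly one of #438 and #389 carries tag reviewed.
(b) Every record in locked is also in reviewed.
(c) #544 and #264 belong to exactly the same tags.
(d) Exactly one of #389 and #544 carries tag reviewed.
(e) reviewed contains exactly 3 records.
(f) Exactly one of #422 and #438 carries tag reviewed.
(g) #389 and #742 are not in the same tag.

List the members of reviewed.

reviewed = {#264, #438, #544}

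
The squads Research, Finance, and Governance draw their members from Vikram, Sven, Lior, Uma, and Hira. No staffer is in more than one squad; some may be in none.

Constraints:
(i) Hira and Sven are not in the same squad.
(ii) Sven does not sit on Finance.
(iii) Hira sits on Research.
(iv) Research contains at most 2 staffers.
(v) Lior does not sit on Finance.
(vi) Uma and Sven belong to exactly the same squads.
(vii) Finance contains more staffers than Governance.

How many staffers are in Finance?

From (ii): Sven ∉ Finance.
From (iii): Hira ∈ Research.
From (v): Lior ∉ Finance.
(i): Sven ∉ Research.
(vi): Uma matches Sven: Uma ∉ Research.
(vi): Uma matches Sven: Uma ∉ Finance.
Suppose Vikram ∈ Research: no assignment then satisfies all the clues, so Vikram ∉ Research.

1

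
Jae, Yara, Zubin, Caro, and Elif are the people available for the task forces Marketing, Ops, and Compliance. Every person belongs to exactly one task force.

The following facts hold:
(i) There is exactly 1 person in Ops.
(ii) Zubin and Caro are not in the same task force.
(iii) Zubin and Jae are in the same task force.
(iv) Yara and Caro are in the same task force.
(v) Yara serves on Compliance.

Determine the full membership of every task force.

Marketing = {Jae, Zubin}; Ops = {Elif}; Compliance = {Caro, Yara}

From (v): Yara ∈ Compliance.
(iv): Caro matches Yara: Caro ∉ Marketing.
(iv): Caro matches Yara: Caro ∉ Ops.
(iv): Caro matches Yara: Caro ∈ Compliance.
(ii): Zubin ∉ Compliance.
(iii): Jae matches Zubin: Jae ∉ Compliance.
Suppose Jae ∉ Marketing: no assignment then satisfies all the clues, so Jae ∈ Marketing.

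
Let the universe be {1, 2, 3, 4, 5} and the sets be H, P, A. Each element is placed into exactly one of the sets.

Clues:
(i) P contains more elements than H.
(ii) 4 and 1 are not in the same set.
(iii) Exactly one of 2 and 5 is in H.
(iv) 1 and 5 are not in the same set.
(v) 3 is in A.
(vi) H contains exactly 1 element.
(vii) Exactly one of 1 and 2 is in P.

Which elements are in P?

P = {2, 4}

From (v): 3 ∈ A.
Suppose 1 ∈ P: no assignment then satisfies all the clues, so 1 ∉ P.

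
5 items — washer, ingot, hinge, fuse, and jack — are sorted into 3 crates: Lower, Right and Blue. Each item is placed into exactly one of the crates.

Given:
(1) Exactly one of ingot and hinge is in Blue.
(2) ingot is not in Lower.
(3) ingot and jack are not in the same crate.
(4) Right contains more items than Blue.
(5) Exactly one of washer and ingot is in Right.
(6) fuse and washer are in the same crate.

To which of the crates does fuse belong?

fuse: Right

From (2): ingot ∉ Lower.
Suppose fuse ∈ Lower: no assignment then satisfies all the clues, so fuse ∉ Lower.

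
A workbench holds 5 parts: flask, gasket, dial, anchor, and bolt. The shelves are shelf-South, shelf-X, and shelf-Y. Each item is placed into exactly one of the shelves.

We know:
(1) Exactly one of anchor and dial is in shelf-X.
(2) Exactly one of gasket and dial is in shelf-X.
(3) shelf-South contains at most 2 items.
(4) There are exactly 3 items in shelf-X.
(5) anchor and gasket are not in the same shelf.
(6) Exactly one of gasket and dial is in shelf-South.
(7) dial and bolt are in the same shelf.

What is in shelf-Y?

shelf-Y = {anchor}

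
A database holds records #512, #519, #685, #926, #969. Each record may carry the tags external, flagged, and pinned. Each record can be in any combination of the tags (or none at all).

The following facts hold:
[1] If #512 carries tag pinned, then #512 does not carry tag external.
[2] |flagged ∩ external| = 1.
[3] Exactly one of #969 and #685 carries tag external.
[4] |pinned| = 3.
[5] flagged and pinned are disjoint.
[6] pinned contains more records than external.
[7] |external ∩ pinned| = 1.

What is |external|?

2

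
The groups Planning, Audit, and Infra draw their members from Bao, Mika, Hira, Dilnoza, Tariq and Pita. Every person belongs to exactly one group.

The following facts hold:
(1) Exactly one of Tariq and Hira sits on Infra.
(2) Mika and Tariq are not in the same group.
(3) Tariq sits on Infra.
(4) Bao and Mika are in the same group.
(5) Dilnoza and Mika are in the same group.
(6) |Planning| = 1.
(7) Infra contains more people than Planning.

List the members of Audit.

Audit = {Bao, Dilnoza, Mika}

From (3): Tariq ∈ Infra.
(1) (exactly one): Hira ∉ Infra.
(2): Mika ∉ Infra.
(4): Bao matches Mika: Bao ∉ Infra.
(5): Dilnoza matches Mika: Dilnoza ∉ Infra.
Suppose Bao ∉ Audit: no assignment then satisfies all the clues, so Bao ∈ Audit.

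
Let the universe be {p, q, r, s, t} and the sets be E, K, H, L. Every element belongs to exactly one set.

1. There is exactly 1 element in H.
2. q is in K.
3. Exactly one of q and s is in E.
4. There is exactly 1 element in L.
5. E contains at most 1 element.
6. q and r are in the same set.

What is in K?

K = {q, r}

From (2): q ∈ K.
(3) (exactly one): s ∈ E.
(5): E already has 1, so the rest are out.
(6): r matches q: r ∈ K.
Suppose p ∈ K: no assignment then satisfies all the clues, so p ∉ K.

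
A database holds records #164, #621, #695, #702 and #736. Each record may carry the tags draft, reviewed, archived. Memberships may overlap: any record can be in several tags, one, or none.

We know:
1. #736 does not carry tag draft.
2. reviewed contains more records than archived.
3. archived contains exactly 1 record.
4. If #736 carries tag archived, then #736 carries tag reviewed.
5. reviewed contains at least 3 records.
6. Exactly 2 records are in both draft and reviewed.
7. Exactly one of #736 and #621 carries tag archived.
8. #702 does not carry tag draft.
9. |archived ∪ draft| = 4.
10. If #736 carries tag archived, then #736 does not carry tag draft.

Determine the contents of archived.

archived = {#736}

From (1): #736 ∉ draft.
From (8): #702 ∉ draft.
Suppose #164 ∈ archived: no assignment then satisfies all the clues, so #164 ∉ archived.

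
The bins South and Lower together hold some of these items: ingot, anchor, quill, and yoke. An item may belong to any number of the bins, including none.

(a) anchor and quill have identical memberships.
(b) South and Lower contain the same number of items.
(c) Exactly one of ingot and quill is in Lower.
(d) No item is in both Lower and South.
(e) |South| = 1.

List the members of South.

South = {yoke}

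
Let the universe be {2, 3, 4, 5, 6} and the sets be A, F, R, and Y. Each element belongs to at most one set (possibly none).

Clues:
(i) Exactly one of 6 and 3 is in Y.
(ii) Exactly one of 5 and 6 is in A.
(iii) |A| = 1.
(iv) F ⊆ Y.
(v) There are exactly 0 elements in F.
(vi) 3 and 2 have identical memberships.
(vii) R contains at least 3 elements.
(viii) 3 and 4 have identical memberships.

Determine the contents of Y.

Y = {6}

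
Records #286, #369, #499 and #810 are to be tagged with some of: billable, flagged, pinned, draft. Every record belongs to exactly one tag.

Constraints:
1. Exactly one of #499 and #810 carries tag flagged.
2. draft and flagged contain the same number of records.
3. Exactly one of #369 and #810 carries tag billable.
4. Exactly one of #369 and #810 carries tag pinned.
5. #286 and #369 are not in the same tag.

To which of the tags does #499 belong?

#499: flagged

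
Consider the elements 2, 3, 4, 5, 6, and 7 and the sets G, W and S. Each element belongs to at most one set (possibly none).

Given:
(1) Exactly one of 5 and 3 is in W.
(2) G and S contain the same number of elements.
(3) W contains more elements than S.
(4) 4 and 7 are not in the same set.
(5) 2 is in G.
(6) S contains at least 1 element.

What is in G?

G = {2}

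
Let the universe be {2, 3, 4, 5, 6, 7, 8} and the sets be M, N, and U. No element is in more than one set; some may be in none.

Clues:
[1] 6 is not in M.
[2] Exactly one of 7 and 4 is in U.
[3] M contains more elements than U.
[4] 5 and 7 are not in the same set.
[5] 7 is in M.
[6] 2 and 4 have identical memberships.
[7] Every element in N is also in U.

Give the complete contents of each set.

M = {3, 7, 8}; N = {}; U = {2, 4}

From (1): 6 ∉ M.
From (5): 7 ∈ M.
(2) (exactly one): 4 ∈ U.
(4): 5 ∉ M.
(6): 2 matches 4: 2 ∉ M.
(6): 2 matches 4: 2 ∉ N.
(6): 2 matches 4: 2 ∈ U.
Suppose 3 ∉ M: no assignment then satisfies all the clues, so 3 ∈ M.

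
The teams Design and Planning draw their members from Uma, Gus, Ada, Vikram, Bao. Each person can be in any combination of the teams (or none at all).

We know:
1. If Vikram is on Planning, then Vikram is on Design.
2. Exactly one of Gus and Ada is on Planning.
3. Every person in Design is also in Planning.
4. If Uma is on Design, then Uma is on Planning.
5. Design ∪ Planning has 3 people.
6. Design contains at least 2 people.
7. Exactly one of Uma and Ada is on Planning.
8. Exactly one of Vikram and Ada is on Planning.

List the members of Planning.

Planning = {Gus, Uma, Vikram}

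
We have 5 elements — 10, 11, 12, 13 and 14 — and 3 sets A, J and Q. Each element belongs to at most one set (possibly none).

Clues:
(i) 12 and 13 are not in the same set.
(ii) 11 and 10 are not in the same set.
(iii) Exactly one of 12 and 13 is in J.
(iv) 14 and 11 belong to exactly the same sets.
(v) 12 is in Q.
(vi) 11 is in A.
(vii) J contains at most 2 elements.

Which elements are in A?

A = {11, 14}

From (v): 12 ∈ Q.
From (vi): 11 ∈ A.
(i): 13 ∉ Q.
(ii): 10 ∉ A.
(iii) (exactly one): 13 ∈ J.
(iv): 14 matches 11: 14 ∈ A.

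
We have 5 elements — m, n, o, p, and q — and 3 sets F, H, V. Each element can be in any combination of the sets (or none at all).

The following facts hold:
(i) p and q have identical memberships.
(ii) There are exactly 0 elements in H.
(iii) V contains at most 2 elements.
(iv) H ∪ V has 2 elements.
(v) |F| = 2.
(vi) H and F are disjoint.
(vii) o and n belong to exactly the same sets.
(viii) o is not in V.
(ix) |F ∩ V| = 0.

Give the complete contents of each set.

F = {n, o}; H = {}; V = {p, q}

From (viii): o ∉ V.
(ii): H already has 0, so the rest are out.
(vii): n matches o: n ∉ V.
Suppose m ∈ F: no assignment then satisfies all the clues, so m ∉ F.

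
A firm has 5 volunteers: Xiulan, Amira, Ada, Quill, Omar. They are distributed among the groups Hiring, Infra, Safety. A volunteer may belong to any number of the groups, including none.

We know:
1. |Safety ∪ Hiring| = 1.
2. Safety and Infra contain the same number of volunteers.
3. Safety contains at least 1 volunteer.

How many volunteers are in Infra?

1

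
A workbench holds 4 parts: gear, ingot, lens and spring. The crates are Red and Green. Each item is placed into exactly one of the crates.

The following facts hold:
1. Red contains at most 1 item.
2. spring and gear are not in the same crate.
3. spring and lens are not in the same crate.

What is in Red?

Red = {spring}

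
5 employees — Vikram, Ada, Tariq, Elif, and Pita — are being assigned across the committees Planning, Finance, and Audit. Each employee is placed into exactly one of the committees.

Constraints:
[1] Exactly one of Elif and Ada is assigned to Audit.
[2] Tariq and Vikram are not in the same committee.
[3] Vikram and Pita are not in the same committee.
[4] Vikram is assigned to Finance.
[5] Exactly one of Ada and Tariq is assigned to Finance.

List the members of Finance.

Finance = {Ada, Vikram}

From (4): Vikram ∈ Finance.
(2): Tariq ∉ Finance.
(3): Pita ∉ Finance.
(5) (exactly one): Ada ∈ Finance.
(1) (exactly one): Elif ∈ Audit.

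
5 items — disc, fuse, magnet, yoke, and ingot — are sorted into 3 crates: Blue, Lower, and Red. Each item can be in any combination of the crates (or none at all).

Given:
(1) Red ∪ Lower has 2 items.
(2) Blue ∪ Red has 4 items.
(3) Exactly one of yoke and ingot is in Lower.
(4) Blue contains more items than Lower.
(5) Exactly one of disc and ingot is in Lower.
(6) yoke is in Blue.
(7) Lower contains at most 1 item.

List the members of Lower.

Lower = {ingot}

From (6): yoke ∈ Blue.
Suppose disc ∈ Lower: no assignment then satisfies all the clues, so disc ∉ Lower.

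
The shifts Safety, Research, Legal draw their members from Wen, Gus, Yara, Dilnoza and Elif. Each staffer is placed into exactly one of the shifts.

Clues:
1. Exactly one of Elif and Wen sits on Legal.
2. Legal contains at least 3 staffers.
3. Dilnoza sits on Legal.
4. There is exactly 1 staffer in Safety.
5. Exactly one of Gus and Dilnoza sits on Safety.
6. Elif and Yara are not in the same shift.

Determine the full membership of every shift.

Safety = {Gus}; Research = {Elif}; Legal = {Dilnoza, Wen, Yara}

From (3): Dilnoza ∈ Legal.
(5) (exactly one): Gus ∈ Safety.
(4): Safety already has 1, so the rest are out.
Suppose Wen ∈ Research: no assignment then satisfies all the clues, so Wen ∉ Research.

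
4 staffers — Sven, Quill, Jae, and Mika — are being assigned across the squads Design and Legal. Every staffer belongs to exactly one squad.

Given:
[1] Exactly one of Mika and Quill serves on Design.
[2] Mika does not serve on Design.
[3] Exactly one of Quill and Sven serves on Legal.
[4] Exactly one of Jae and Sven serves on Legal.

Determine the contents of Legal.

Legal = {Mika, Sven}

From (2): Mika ∉ Design.
(1) (exactly one): Quill ∈ Design.
(3) (exactly one): Sven ∈ Legal.
(4) (exactly one): Jae ∉ Legal.
Only one squad left: Jae ∈ Design.
Only one squad left: Mika ∈ Legal.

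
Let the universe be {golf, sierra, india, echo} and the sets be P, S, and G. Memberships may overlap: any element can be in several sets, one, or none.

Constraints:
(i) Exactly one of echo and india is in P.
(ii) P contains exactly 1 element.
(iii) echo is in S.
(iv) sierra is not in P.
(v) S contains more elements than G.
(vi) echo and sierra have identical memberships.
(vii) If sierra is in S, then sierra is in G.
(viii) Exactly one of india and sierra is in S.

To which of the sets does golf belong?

golf: S

From (iii): echo ∈ S.
From (iv): sierra ∉ P.
(vi): echo matches sierra: echo ∉ P.
(vi): sierra matches echo: sierra ∈ S.
(vii): sierra ∈ G.
(viii) (exactly one): india ∉ S.
(i) (exactly one): india ∈ P.
(ii): P already has 1, so the rest are out.
(vi): echo matches sierra: echo ∈ G.
Suppose golf ∉ S: no assignment then satisfies all the clues, so golf ∈ S.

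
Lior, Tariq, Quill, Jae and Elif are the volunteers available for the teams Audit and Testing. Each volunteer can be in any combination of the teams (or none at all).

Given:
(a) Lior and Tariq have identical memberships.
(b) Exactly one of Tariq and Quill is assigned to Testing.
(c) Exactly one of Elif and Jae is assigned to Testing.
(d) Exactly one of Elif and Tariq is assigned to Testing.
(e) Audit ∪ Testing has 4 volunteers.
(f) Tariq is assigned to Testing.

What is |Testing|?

3

From (f): Tariq ∈ Testing.
(a): Lior matches Tariq: Lior ∈ Testing.
(b) (exactly one): Quill ∉ Testing.
(d) (exactly one): Elif ∉ Testing.
(c) (exactly one): Jae ∈ Testing.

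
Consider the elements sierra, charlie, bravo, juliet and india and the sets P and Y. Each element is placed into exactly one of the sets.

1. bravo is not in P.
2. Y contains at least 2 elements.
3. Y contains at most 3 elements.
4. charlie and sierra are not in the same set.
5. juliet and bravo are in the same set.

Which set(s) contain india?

From (1): bravo ∉ P.
(5): juliet matches bravo: juliet ∉ P.
Only one set left: bravo ∈ Y.
Only one set left: juliet ∈ Y.
Suppose india ∉ P: no assignment then satisfies all the clues, so india ∈ P.

india: P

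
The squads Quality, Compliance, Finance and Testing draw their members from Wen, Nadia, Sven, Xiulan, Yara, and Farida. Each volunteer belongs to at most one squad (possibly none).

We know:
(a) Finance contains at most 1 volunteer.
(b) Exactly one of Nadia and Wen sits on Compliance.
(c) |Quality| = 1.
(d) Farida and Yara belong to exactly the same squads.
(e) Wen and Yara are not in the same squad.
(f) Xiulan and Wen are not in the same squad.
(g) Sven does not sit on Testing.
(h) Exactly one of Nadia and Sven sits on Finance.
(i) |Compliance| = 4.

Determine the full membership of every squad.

Quality = {Wen}; Compliance = {Farida, Nadia, Xiulan, Yara}; Finance = {Sven}; Testing = {}

From (g): Sven ∉ Testing.
Suppose Wen ∉ Quality: no assignment then satisfies all the clues, so Wen ∈ Quality.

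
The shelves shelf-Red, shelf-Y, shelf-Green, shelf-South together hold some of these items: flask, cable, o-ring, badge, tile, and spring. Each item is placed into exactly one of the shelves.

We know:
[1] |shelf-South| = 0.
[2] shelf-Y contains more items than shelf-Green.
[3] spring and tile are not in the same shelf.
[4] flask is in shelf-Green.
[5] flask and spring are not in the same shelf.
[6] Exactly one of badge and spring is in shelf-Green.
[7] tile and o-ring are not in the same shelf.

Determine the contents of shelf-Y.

shelf-Y = {cable, o-ring, spring}

From (4): flask ∈ shelf-Green.
(1): shelf-South already has 0, so the rest are out.
(5): spring ∉ shelf-Green.
(6) (exactly one): badge ∈ shelf-Green.
Suppose cable ∉ shelf-Y: no assignment then satisfies all the clues, so cable ∈ shelf-Y.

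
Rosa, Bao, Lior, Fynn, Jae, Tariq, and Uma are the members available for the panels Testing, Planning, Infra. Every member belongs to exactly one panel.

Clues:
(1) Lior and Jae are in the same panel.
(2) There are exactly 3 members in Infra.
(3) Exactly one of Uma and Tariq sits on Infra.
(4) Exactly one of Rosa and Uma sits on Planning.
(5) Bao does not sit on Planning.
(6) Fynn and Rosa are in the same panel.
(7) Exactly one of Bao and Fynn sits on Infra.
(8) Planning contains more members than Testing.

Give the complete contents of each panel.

Testing = {Bao}; Planning = {Jae, Lior, Uma}; Infra = {Fynn, Rosa, Tariq}

From (5): Bao ∉ Planning.
Suppose Rosa ∈ Testing: no assignment then satisfies all the clues, so Rosa ∉ Testing.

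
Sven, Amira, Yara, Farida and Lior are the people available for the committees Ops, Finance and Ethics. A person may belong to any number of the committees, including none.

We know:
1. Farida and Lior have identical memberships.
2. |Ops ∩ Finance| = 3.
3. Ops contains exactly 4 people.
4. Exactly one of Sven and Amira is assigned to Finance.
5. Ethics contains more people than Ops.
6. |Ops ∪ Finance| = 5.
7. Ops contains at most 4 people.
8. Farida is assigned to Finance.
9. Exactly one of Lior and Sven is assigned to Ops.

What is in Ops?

Ops = {Amira, Farida, Lior, Yara}

From (8): Farida ∈ Finance.
(1): Lior matches Farida: Lior ∈ Finance.
Suppose Sven ∈ Ops: no assignment then satisfies all the clues, so Sven ∉ Ops.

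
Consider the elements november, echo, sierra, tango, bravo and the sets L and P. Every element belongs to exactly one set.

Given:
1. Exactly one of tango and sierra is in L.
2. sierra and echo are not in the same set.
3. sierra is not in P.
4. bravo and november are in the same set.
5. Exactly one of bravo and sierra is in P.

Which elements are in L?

From (3): sierra ∉ P.
(5) (exactly one): bravo ∈ P.
Only one set left: sierra ∈ L.
(1) (exactly one): tango ∉ L.
(2): echo ∉ L.
(4): november matches bravo: november ∉ L.
(4): november matches bravo: november ∈ P.
Only one set left: echo ∈ P.
Only one set left: tango ∈ P.

L = {sierra}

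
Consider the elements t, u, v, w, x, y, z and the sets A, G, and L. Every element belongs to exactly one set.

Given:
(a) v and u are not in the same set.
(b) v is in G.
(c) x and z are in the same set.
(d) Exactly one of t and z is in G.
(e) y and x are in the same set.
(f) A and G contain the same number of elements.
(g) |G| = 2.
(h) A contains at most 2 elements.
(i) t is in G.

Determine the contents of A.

From (b): v ∈ G.
From (i): t ∈ G.
(a): u ∉ G.
(d) (exactly one): z ∉ G.
(g): G already has 2, so the rest are out.
Suppose u ∉ A: no assignment then satisfies all the clues, so u ∈ A.

A = {u, w}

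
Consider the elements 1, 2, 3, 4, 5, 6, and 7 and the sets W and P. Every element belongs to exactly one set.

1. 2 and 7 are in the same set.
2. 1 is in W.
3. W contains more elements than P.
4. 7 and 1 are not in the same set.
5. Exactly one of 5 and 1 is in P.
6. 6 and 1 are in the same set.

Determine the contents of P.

P = {2, 5, 7}

From (2): 1 ∈ W.
(4): 7 ∉ W.
(5) (exactly one): 5 ∈ P.
(6): 6 matches 1: 6 ∈ W.
Only one set left: 7 ∈ P.
(1): 2 matches 7: 2 ∉ W.
(1): 2 matches 7: 2 ∈ P.
Suppose 3 ∈ P: no assignment then satisfies all the clues, so 3 ∉ P.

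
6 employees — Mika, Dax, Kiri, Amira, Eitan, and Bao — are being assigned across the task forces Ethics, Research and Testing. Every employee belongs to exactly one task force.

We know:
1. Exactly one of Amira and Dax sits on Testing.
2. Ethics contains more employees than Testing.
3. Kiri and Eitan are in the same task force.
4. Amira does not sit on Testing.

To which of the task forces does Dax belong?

Dax: Testing

From (4): Amira ∉ Testing.
(1) (exactly one): Dax ∈ Testing.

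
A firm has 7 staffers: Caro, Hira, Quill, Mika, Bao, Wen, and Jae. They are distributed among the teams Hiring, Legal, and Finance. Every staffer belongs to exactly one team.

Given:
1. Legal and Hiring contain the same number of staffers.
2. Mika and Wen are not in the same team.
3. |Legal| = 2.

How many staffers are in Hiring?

2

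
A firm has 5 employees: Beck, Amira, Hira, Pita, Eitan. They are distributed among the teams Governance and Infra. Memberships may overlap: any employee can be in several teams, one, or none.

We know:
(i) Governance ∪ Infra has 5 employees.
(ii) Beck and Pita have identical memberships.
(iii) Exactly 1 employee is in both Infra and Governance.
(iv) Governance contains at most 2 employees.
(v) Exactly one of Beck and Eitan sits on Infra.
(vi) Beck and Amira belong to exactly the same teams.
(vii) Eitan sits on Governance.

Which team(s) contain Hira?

Hira: Governance, Infra

From (vii): Eitan ∈ Governance.
Suppose Hira ∉ Governance: no assignment then satisfies all the clues, so Hira ∈ Governance.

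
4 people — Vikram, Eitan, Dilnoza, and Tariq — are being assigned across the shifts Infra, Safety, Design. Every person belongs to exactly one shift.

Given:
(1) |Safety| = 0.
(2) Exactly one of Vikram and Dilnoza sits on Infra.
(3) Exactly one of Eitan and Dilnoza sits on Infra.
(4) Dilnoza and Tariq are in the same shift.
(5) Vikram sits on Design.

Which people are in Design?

From (5): Vikram ∈ Design.
(1): Safety already has 0, so the rest are out.
(2) (exactly one): Dilnoza ∈ Infra.
(3) (exactly one): Eitan ∉ Infra.
(4): Tariq matches Dilnoza: Tariq ∈ Infra.
Only one shift left: Eitan ∈ Design.

Design = {Eitan, Vikram}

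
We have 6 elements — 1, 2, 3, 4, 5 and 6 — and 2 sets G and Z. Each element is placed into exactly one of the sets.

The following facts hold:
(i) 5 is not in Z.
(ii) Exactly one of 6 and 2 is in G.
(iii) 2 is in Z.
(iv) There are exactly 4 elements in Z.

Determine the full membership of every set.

G = {5, 6}; Z = {1, 2, 3, 4}

From (i): 5 ∉ Z.
From (iii): 2 ∈ Z.
(ii) (exactly one): 6 ∈ G.
(iv): only 4 candidates remain for Z, so all are in.
Only one set left: 5 ∈ G.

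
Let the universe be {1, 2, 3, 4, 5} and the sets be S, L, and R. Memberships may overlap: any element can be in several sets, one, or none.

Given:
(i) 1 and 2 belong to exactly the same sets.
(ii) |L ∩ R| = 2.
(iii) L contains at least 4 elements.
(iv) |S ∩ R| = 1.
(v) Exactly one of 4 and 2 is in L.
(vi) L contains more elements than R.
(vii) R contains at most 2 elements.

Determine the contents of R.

R = {3, 5}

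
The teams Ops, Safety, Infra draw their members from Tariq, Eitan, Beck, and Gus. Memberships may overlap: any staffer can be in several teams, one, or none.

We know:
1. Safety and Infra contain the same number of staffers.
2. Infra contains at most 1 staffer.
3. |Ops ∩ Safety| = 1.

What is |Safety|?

1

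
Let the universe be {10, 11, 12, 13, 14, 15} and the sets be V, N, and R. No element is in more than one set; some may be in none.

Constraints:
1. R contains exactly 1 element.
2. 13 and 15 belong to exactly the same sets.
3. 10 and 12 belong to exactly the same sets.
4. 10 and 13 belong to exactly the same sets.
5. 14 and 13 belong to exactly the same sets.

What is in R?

R = {11}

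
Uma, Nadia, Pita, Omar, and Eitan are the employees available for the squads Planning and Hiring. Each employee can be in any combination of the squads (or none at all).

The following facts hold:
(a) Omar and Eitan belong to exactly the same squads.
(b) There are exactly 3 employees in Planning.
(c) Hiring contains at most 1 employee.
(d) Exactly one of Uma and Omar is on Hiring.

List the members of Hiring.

Hiring = {Uma}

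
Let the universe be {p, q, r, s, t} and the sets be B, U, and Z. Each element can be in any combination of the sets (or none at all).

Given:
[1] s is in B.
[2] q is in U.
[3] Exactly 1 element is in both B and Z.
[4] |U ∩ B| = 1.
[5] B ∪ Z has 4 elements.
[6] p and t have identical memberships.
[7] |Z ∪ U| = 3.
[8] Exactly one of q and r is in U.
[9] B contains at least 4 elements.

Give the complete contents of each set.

B = {p, r, s, t}; U = {q, s}; Z = {r}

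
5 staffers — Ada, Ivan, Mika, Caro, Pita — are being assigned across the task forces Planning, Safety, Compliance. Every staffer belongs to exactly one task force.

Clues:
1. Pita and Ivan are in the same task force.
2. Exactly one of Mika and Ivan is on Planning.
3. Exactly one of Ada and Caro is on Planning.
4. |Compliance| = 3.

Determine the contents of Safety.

Safety = {}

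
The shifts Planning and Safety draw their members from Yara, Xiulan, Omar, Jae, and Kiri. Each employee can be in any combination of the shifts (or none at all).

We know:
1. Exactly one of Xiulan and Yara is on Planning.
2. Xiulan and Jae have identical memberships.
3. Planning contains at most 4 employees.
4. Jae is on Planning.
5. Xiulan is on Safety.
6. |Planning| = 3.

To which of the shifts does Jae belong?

Jae: Planning, Safety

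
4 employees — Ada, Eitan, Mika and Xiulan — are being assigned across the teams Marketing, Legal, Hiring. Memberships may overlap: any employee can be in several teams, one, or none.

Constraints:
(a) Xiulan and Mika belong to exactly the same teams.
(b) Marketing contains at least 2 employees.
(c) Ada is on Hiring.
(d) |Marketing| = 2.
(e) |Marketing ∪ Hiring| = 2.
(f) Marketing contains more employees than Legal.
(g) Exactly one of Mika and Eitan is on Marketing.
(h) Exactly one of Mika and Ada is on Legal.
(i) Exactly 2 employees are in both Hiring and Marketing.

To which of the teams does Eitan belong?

Eitan: Hiring, Marketing

From (c): Ada ∈ Hiring.
Suppose Eitan ∉ Marketing: no assignment then satisfies all the clues, so Eitan ∈ Marketing.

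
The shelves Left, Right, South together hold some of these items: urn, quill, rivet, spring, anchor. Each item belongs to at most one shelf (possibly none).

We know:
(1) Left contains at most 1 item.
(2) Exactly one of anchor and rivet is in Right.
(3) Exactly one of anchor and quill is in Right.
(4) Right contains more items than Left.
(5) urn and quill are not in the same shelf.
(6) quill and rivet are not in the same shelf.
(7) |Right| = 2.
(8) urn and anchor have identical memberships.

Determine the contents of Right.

Right = {anchor, urn}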